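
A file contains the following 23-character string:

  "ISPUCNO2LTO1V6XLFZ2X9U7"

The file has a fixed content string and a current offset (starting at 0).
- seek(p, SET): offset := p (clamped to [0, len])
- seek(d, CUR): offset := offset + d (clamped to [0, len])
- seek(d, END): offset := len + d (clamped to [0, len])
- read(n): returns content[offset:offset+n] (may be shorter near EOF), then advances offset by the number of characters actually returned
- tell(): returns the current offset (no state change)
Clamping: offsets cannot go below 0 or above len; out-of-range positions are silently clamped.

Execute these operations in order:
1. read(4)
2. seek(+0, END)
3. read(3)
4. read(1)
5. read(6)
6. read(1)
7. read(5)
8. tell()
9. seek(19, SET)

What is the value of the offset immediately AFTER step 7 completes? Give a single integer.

Answer: 23

Derivation:
After 1 (read(4)): returned 'ISPU', offset=4
After 2 (seek(+0, END)): offset=23
After 3 (read(3)): returned '', offset=23
After 4 (read(1)): returned '', offset=23
After 5 (read(6)): returned '', offset=23
After 6 (read(1)): returned '', offset=23
After 7 (read(5)): returned '', offset=23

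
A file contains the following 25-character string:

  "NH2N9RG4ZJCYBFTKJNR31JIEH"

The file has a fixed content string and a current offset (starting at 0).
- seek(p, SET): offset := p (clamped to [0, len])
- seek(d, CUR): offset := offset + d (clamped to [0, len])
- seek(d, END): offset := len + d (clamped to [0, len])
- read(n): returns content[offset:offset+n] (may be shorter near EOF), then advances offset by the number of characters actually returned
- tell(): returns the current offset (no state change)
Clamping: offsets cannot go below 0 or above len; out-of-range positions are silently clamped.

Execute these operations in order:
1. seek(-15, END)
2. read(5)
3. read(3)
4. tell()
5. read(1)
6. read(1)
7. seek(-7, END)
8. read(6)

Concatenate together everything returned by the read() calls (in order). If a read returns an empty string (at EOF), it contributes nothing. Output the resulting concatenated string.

After 1 (seek(-15, END)): offset=10
After 2 (read(5)): returned 'CYBFT', offset=15
After 3 (read(3)): returned 'KJN', offset=18
After 4 (tell()): offset=18
After 5 (read(1)): returned 'R', offset=19
After 6 (read(1)): returned '3', offset=20
After 7 (seek(-7, END)): offset=18
After 8 (read(6)): returned 'R31JIE', offset=24

Answer: CYBFTKJNR3R31JIE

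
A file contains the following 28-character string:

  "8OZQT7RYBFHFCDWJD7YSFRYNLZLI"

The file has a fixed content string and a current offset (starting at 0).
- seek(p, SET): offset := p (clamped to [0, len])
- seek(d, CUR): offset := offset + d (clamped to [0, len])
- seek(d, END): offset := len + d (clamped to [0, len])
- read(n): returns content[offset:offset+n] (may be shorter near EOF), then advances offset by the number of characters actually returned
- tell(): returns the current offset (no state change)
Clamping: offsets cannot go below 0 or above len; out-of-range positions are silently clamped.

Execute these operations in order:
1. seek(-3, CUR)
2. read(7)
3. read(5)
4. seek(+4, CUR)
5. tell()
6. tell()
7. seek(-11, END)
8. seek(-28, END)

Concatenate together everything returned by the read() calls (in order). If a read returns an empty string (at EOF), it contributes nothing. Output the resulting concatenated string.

After 1 (seek(-3, CUR)): offset=0
After 2 (read(7)): returned '8OZQT7R', offset=7
After 3 (read(5)): returned 'YBFHF', offset=12
After 4 (seek(+4, CUR)): offset=16
After 5 (tell()): offset=16
After 6 (tell()): offset=16
After 7 (seek(-11, END)): offset=17
After 8 (seek(-28, END)): offset=0

Answer: 8OZQT7RYBFHF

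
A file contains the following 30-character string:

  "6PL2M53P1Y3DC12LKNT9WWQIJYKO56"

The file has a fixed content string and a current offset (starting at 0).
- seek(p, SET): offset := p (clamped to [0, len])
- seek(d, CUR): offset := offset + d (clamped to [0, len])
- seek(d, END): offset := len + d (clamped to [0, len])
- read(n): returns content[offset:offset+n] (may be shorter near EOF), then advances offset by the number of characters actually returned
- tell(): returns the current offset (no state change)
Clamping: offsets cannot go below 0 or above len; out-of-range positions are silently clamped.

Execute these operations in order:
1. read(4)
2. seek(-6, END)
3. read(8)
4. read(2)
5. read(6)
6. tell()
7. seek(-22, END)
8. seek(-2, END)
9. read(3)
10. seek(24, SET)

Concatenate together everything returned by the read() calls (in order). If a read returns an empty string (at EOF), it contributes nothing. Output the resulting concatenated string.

After 1 (read(4)): returned '6PL2', offset=4
After 2 (seek(-6, END)): offset=24
After 3 (read(8)): returned 'JYKO56', offset=30
After 4 (read(2)): returned '', offset=30
After 5 (read(6)): returned '', offset=30
After 6 (tell()): offset=30
After 7 (seek(-22, END)): offset=8
After 8 (seek(-2, END)): offset=28
After 9 (read(3)): returned '56', offset=30
After 10 (seek(24, SET)): offset=24

Answer: 6PL2JYKO5656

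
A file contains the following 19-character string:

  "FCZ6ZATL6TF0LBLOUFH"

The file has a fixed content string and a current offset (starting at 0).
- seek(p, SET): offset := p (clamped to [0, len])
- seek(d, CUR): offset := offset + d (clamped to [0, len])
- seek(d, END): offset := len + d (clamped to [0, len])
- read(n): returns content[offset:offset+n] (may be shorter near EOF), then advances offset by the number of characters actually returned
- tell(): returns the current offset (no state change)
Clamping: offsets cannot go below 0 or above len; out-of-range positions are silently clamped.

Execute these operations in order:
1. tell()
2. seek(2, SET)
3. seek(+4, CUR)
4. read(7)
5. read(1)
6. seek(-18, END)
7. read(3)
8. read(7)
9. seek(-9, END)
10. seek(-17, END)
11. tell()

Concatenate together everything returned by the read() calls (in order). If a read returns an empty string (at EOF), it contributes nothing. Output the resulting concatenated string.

After 1 (tell()): offset=0
After 2 (seek(2, SET)): offset=2
After 3 (seek(+4, CUR)): offset=6
After 4 (read(7)): returned 'TL6TF0L', offset=13
After 5 (read(1)): returned 'B', offset=14
After 6 (seek(-18, END)): offset=1
After 7 (read(3)): returned 'CZ6', offset=4
After 8 (read(7)): returned 'ZATL6TF', offset=11
After 9 (seek(-9, END)): offset=10
After 10 (seek(-17, END)): offset=2
After 11 (tell()): offset=2

Answer: TL6TF0LBCZ6ZATL6TF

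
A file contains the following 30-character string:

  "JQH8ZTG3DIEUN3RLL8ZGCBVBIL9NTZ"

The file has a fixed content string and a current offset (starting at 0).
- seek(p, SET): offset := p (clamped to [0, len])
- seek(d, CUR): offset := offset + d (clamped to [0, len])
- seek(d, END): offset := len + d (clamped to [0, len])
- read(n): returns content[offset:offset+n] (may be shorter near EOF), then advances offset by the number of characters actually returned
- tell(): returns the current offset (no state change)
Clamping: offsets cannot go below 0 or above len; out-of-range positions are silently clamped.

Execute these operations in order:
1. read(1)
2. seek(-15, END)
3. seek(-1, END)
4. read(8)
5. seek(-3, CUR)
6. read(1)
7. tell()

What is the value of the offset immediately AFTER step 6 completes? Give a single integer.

Answer: 28

Derivation:
After 1 (read(1)): returned 'J', offset=1
After 2 (seek(-15, END)): offset=15
After 3 (seek(-1, END)): offset=29
After 4 (read(8)): returned 'Z', offset=30
After 5 (seek(-3, CUR)): offset=27
After 6 (read(1)): returned 'N', offset=28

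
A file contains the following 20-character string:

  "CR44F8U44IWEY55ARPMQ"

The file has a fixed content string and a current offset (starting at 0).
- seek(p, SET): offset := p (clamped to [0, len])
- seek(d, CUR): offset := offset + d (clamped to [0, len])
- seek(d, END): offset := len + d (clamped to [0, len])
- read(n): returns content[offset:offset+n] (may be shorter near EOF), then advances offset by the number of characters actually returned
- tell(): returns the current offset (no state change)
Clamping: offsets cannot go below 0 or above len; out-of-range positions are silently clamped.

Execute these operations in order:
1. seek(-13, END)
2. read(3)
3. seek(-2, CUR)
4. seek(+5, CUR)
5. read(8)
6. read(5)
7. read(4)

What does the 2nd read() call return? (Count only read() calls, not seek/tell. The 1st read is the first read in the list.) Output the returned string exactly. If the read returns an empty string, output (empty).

Answer: 55ARPMQ

Derivation:
After 1 (seek(-13, END)): offset=7
After 2 (read(3)): returned '44I', offset=10
After 3 (seek(-2, CUR)): offset=8
After 4 (seek(+5, CUR)): offset=13
After 5 (read(8)): returned '55ARPMQ', offset=20
After 6 (read(5)): returned '', offset=20
After 7 (read(4)): returned '', offset=20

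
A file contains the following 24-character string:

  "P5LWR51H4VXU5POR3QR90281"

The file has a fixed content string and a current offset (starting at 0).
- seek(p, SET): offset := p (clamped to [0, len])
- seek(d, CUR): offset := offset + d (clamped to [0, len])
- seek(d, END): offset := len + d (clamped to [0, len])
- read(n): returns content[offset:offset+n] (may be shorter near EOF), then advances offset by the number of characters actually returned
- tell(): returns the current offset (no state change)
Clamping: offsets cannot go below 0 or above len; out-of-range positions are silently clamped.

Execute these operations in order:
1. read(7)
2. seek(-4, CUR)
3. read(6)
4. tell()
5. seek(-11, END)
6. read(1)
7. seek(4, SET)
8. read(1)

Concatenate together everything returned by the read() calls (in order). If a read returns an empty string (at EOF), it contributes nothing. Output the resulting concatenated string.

After 1 (read(7)): returned 'P5LWR51', offset=7
After 2 (seek(-4, CUR)): offset=3
After 3 (read(6)): returned 'WR51H4', offset=9
After 4 (tell()): offset=9
After 5 (seek(-11, END)): offset=13
After 6 (read(1)): returned 'P', offset=14
After 7 (seek(4, SET)): offset=4
After 8 (read(1)): returned 'R', offset=5

Answer: P5LWR51WR51H4PR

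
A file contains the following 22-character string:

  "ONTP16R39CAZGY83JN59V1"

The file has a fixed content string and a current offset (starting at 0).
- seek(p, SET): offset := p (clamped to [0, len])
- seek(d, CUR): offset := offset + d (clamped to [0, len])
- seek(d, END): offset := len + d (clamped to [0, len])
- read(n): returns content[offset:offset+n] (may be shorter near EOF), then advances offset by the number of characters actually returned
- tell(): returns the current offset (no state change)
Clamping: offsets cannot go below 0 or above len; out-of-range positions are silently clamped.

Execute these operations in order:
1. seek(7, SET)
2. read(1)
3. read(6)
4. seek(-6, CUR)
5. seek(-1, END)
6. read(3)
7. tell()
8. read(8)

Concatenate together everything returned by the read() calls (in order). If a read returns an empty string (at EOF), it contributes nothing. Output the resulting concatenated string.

After 1 (seek(7, SET)): offset=7
After 2 (read(1)): returned '3', offset=8
After 3 (read(6)): returned '9CAZGY', offset=14
After 4 (seek(-6, CUR)): offset=8
After 5 (seek(-1, END)): offset=21
After 6 (read(3)): returned '1', offset=22
After 7 (tell()): offset=22
After 8 (read(8)): returned '', offset=22

Answer: 39CAZGY1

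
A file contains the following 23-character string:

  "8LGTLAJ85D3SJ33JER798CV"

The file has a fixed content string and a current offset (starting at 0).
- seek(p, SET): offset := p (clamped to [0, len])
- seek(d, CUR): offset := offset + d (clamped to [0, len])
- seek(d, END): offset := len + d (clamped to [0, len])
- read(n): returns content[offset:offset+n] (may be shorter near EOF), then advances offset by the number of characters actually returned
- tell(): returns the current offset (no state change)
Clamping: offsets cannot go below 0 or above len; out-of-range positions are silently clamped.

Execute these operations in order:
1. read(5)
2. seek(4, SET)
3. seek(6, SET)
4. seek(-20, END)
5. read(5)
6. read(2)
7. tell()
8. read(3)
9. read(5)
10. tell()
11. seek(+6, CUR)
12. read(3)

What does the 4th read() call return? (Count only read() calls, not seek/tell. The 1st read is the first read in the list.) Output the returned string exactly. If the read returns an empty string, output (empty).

Answer: 3SJ

Derivation:
After 1 (read(5)): returned '8LGTL', offset=5
After 2 (seek(4, SET)): offset=4
After 3 (seek(6, SET)): offset=6
After 4 (seek(-20, END)): offset=3
After 5 (read(5)): returned 'TLAJ8', offset=8
After 6 (read(2)): returned '5D', offset=10
After 7 (tell()): offset=10
After 8 (read(3)): returned '3SJ', offset=13
After 9 (read(5)): returned '33JER', offset=18
After 10 (tell()): offset=18
After 11 (seek(+6, CUR)): offset=23
After 12 (read(3)): returned '', offset=23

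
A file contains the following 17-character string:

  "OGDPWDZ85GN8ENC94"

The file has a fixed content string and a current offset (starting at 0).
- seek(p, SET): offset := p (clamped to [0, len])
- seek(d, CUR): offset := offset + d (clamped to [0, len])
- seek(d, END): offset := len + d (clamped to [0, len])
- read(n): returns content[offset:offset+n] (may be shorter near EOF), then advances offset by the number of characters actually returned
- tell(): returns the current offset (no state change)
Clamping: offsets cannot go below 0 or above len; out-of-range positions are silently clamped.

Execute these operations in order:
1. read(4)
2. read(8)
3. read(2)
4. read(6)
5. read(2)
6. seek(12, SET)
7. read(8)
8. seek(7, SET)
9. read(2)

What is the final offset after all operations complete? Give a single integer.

Answer: 9

Derivation:
After 1 (read(4)): returned 'OGDP', offset=4
After 2 (read(8)): returned 'WDZ85GN8', offset=12
After 3 (read(2)): returned 'EN', offset=14
After 4 (read(6)): returned 'C94', offset=17
After 5 (read(2)): returned '', offset=17
After 6 (seek(12, SET)): offset=12
After 7 (read(8)): returned 'ENC94', offset=17
After 8 (seek(7, SET)): offset=7
After 9 (read(2)): returned '85', offset=9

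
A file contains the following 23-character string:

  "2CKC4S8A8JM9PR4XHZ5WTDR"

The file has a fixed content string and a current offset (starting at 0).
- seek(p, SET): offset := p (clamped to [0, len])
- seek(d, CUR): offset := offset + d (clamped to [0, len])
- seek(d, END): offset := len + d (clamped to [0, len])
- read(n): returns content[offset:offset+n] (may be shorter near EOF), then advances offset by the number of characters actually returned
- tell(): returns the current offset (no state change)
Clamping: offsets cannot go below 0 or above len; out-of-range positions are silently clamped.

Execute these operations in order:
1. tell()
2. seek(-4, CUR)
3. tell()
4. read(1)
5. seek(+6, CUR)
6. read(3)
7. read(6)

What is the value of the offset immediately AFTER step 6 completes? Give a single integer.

Answer: 10

Derivation:
After 1 (tell()): offset=0
After 2 (seek(-4, CUR)): offset=0
After 3 (tell()): offset=0
After 4 (read(1)): returned '2', offset=1
After 5 (seek(+6, CUR)): offset=7
After 6 (read(3)): returned 'A8J', offset=10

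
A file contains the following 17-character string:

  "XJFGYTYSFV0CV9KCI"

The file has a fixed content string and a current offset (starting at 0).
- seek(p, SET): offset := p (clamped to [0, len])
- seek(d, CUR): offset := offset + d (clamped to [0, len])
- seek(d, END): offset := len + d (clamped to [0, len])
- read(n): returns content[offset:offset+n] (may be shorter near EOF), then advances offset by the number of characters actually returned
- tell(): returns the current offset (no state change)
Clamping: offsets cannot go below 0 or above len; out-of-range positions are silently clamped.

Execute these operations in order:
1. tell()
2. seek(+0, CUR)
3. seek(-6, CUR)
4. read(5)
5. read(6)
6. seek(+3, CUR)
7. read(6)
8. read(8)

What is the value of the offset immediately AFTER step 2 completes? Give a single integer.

Answer: 0

Derivation:
After 1 (tell()): offset=0
After 2 (seek(+0, CUR)): offset=0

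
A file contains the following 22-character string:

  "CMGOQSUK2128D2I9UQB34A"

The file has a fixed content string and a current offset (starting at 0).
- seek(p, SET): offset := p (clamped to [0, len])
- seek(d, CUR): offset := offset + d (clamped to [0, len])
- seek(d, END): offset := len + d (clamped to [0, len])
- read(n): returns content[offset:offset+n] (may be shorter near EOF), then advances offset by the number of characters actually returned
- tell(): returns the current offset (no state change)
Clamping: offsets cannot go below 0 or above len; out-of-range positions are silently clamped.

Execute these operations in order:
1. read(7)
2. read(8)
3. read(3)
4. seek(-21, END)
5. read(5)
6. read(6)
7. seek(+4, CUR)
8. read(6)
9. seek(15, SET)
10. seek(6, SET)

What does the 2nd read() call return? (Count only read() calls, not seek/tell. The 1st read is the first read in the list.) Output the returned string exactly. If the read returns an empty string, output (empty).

After 1 (read(7)): returned 'CMGOQSU', offset=7
After 2 (read(8)): returned 'K2128D2I', offset=15
After 3 (read(3)): returned '9UQ', offset=18
After 4 (seek(-21, END)): offset=1
After 5 (read(5)): returned 'MGOQS', offset=6
After 6 (read(6)): returned 'UK2128', offset=12
After 7 (seek(+4, CUR)): offset=16
After 8 (read(6)): returned 'UQB34A', offset=22
After 9 (seek(15, SET)): offset=15
After 10 (seek(6, SET)): offset=6

Answer: K2128D2I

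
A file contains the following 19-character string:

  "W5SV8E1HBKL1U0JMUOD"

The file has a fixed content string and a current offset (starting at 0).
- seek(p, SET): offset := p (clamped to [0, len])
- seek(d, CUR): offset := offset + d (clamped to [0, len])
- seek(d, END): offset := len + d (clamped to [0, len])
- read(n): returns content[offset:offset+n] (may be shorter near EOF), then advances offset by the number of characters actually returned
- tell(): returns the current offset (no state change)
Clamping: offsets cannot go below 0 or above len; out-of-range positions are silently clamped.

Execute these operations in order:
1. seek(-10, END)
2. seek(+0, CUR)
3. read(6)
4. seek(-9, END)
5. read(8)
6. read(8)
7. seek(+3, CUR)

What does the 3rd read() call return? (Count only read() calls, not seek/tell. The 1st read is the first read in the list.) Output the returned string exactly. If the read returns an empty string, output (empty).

Answer: D

Derivation:
After 1 (seek(-10, END)): offset=9
After 2 (seek(+0, CUR)): offset=9
After 3 (read(6)): returned 'KL1U0J', offset=15
After 4 (seek(-9, END)): offset=10
After 5 (read(8)): returned 'L1U0JMUO', offset=18
After 6 (read(8)): returned 'D', offset=19
After 7 (seek(+3, CUR)): offset=19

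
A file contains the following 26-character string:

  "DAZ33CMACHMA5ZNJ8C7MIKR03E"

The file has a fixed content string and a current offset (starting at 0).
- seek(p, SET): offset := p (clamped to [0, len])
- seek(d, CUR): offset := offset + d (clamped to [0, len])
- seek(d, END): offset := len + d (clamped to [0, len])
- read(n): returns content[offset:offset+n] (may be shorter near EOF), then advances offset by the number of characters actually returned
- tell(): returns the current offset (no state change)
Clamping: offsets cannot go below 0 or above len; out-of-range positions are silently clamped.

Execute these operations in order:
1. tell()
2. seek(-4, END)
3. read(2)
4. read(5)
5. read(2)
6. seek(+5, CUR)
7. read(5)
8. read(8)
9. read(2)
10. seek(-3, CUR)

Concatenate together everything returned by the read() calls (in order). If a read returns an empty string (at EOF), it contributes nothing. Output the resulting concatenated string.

After 1 (tell()): offset=0
After 2 (seek(-4, END)): offset=22
After 3 (read(2)): returned 'R0', offset=24
After 4 (read(5)): returned '3E', offset=26
After 5 (read(2)): returned '', offset=26
After 6 (seek(+5, CUR)): offset=26
After 7 (read(5)): returned '', offset=26
After 8 (read(8)): returned '', offset=26
After 9 (read(2)): returned '', offset=26
After 10 (seek(-3, CUR)): offset=23

Answer: R03E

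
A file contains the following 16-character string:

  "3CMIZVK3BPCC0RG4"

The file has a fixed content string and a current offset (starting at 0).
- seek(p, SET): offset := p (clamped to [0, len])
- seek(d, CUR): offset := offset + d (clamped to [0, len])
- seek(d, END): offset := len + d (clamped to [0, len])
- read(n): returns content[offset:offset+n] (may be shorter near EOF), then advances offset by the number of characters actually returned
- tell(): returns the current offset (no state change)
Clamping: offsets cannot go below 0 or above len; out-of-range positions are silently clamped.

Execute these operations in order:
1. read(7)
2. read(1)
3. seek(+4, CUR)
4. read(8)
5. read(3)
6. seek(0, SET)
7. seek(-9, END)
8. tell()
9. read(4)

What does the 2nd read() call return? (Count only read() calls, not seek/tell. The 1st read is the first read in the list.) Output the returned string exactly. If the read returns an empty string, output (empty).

Answer: 3

Derivation:
After 1 (read(7)): returned '3CMIZVK', offset=7
After 2 (read(1)): returned '3', offset=8
After 3 (seek(+4, CUR)): offset=12
After 4 (read(8)): returned '0RG4', offset=16
After 5 (read(3)): returned '', offset=16
After 6 (seek(0, SET)): offset=0
After 7 (seek(-9, END)): offset=7
After 8 (tell()): offset=7
After 9 (read(4)): returned '3BPC', offset=11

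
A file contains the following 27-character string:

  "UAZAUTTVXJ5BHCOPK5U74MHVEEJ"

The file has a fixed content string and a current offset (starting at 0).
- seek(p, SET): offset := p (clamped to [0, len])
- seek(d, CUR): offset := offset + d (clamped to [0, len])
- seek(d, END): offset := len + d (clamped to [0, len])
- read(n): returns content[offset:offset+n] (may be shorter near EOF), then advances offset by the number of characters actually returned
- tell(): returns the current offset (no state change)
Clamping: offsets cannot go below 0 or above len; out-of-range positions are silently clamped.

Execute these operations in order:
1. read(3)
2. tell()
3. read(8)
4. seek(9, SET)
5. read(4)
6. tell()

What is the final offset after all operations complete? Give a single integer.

After 1 (read(3)): returned 'UAZ', offset=3
After 2 (tell()): offset=3
After 3 (read(8)): returned 'AUTTVXJ5', offset=11
After 4 (seek(9, SET)): offset=9
After 5 (read(4)): returned 'J5BH', offset=13
After 6 (tell()): offset=13

Answer: 13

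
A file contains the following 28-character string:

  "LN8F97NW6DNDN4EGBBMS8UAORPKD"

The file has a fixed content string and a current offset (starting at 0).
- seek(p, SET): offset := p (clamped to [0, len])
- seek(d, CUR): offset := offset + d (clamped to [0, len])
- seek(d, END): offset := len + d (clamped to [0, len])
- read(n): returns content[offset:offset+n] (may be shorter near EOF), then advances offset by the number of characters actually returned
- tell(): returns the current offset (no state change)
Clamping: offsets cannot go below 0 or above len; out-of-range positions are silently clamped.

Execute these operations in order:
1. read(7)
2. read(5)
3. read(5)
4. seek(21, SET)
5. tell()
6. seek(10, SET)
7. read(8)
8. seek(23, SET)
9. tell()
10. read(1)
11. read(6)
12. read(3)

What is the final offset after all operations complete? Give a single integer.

Answer: 28

Derivation:
After 1 (read(7)): returned 'LN8F97N', offset=7
After 2 (read(5)): returned 'W6DND', offset=12
After 3 (read(5)): returned 'N4EGB', offset=17
After 4 (seek(21, SET)): offset=21
After 5 (tell()): offset=21
After 6 (seek(10, SET)): offset=10
After 7 (read(8)): returned 'NDN4EGBB', offset=18
After 8 (seek(23, SET)): offset=23
After 9 (tell()): offset=23
After 10 (read(1)): returned 'O', offset=24
After 11 (read(6)): returned 'RPKD', offset=28
After 12 (read(3)): returned '', offset=28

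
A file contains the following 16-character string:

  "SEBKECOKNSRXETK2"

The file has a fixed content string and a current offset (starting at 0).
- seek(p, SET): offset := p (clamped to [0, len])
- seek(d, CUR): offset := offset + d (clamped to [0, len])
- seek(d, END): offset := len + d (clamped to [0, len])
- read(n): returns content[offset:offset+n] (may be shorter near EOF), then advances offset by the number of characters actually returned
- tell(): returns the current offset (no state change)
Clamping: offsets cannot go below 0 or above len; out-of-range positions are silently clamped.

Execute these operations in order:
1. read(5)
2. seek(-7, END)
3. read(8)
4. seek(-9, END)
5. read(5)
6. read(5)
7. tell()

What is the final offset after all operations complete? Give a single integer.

Answer: 16

Derivation:
After 1 (read(5)): returned 'SEBKE', offset=5
After 2 (seek(-7, END)): offset=9
After 3 (read(8)): returned 'SRXETK2', offset=16
After 4 (seek(-9, END)): offset=7
After 5 (read(5)): returned 'KNSRX', offset=12
After 6 (read(5)): returned 'ETK2', offset=16
After 7 (tell()): offset=16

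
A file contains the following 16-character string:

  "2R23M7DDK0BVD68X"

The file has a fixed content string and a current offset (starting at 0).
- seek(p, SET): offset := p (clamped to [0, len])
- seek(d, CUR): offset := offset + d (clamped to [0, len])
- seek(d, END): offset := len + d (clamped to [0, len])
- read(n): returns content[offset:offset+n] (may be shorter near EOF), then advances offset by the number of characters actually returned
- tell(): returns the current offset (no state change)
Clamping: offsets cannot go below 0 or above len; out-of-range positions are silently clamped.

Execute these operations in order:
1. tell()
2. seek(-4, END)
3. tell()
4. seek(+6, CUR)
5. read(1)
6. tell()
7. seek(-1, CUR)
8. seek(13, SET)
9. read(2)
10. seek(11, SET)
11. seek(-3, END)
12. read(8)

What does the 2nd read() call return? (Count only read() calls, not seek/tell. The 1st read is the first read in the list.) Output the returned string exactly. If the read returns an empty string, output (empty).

After 1 (tell()): offset=0
After 2 (seek(-4, END)): offset=12
After 3 (tell()): offset=12
After 4 (seek(+6, CUR)): offset=16
After 5 (read(1)): returned '', offset=16
After 6 (tell()): offset=16
After 7 (seek(-1, CUR)): offset=15
After 8 (seek(13, SET)): offset=13
After 9 (read(2)): returned '68', offset=15
After 10 (seek(11, SET)): offset=11
After 11 (seek(-3, END)): offset=13
After 12 (read(8)): returned '68X', offset=16

Answer: 68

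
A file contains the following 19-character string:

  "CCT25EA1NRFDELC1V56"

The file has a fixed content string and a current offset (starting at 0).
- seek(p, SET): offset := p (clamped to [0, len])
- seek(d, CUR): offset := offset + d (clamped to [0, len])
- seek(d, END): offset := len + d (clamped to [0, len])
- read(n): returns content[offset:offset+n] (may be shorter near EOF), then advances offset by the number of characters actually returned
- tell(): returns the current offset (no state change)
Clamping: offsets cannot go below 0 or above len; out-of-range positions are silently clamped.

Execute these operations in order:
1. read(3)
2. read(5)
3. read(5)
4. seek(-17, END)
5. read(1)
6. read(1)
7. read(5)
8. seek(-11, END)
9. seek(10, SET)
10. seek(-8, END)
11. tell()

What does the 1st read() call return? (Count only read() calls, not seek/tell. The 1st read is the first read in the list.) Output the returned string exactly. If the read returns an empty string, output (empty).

After 1 (read(3)): returned 'CCT', offset=3
After 2 (read(5)): returned '25EA1', offset=8
After 3 (read(5)): returned 'NRFDE', offset=13
After 4 (seek(-17, END)): offset=2
After 5 (read(1)): returned 'T', offset=3
After 6 (read(1)): returned '2', offset=4
After 7 (read(5)): returned '5EA1N', offset=9
After 8 (seek(-11, END)): offset=8
After 9 (seek(10, SET)): offset=10
After 10 (seek(-8, END)): offset=11
After 11 (tell()): offset=11

Answer: CCT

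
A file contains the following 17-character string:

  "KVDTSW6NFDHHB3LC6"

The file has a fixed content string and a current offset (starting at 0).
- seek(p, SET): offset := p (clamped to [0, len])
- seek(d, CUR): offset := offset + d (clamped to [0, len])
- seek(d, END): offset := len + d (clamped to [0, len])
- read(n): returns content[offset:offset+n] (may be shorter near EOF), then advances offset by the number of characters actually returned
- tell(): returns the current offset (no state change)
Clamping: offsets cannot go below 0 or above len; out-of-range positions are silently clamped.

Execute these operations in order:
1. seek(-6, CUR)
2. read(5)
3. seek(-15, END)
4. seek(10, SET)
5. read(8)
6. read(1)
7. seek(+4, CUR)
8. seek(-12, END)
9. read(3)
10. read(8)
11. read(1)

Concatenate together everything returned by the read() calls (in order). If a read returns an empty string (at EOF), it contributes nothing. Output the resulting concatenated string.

After 1 (seek(-6, CUR)): offset=0
After 2 (read(5)): returned 'KVDTS', offset=5
After 3 (seek(-15, END)): offset=2
After 4 (seek(10, SET)): offset=10
After 5 (read(8)): returned 'HHB3LC6', offset=17
After 6 (read(1)): returned '', offset=17
After 7 (seek(+4, CUR)): offset=17
After 8 (seek(-12, END)): offset=5
After 9 (read(3)): returned 'W6N', offset=8
After 10 (read(8)): returned 'FDHHB3LC', offset=16
After 11 (read(1)): returned '6', offset=17

Answer: KVDTSHHB3LC6W6NFDHHB3LC6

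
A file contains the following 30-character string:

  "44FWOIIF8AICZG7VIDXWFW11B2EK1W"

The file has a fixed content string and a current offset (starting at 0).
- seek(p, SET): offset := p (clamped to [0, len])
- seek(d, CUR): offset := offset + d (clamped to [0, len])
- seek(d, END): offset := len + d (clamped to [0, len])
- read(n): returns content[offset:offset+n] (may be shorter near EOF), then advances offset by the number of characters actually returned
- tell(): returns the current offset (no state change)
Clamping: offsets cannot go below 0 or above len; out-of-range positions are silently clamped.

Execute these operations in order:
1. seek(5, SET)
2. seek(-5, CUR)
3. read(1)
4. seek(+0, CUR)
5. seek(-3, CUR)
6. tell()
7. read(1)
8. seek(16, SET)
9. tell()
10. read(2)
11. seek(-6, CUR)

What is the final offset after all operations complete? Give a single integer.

Answer: 12

Derivation:
After 1 (seek(5, SET)): offset=5
After 2 (seek(-5, CUR)): offset=0
After 3 (read(1)): returned '4', offset=1
After 4 (seek(+0, CUR)): offset=1
After 5 (seek(-3, CUR)): offset=0
After 6 (tell()): offset=0
After 7 (read(1)): returned '4', offset=1
After 8 (seek(16, SET)): offset=16
After 9 (tell()): offset=16
After 10 (read(2)): returned 'ID', offset=18
After 11 (seek(-6, CUR)): offset=12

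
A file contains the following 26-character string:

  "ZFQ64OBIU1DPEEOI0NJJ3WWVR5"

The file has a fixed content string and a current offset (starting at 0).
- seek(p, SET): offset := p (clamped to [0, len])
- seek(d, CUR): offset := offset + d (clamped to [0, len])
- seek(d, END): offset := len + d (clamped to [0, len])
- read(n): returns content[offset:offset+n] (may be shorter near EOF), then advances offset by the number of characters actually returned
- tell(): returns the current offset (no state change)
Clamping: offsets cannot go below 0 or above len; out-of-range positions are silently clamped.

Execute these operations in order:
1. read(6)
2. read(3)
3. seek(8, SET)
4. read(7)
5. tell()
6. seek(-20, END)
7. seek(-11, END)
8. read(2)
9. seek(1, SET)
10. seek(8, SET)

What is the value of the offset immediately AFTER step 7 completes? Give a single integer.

After 1 (read(6)): returned 'ZFQ64O', offset=6
After 2 (read(3)): returned 'BIU', offset=9
After 3 (seek(8, SET)): offset=8
After 4 (read(7)): returned 'U1DPEEO', offset=15
After 5 (tell()): offset=15
After 6 (seek(-20, END)): offset=6
After 7 (seek(-11, END)): offset=15

Answer: 15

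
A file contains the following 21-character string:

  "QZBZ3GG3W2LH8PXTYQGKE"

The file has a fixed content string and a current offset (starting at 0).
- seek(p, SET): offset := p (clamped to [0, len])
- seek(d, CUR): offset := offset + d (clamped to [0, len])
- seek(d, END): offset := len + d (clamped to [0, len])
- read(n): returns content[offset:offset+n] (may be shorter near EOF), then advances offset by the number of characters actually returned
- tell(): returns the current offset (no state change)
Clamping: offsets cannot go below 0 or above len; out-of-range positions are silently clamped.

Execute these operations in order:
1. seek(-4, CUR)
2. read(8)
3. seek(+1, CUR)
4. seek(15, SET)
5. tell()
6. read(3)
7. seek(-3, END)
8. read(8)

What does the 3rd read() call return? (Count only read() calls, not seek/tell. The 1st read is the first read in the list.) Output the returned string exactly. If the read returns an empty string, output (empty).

Answer: GKE

Derivation:
After 1 (seek(-4, CUR)): offset=0
After 2 (read(8)): returned 'QZBZ3GG3', offset=8
After 3 (seek(+1, CUR)): offset=9
After 4 (seek(15, SET)): offset=15
After 5 (tell()): offset=15
After 6 (read(3)): returned 'TYQ', offset=18
After 7 (seek(-3, END)): offset=18
After 8 (read(8)): returned 'GKE', offset=21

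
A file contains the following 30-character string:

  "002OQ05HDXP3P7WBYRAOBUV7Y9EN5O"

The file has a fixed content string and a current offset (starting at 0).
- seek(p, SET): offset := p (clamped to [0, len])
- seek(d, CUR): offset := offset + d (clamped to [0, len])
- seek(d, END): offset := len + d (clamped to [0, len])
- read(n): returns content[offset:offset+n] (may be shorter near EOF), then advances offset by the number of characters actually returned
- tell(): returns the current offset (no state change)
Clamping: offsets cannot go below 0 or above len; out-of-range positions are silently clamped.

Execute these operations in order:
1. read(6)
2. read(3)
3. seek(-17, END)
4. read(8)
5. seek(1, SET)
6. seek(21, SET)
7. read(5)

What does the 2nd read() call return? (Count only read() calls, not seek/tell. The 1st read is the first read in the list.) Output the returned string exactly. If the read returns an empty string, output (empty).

Answer: 5HD

Derivation:
After 1 (read(6)): returned '002OQ0', offset=6
After 2 (read(3)): returned '5HD', offset=9
After 3 (seek(-17, END)): offset=13
After 4 (read(8)): returned '7WBYRAOB', offset=21
After 5 (seek(1, SET)): offset=1
After 6 (seek(21, SET)): offset=21
After 7 (read(5)): returned 'UV7Y9', offset=26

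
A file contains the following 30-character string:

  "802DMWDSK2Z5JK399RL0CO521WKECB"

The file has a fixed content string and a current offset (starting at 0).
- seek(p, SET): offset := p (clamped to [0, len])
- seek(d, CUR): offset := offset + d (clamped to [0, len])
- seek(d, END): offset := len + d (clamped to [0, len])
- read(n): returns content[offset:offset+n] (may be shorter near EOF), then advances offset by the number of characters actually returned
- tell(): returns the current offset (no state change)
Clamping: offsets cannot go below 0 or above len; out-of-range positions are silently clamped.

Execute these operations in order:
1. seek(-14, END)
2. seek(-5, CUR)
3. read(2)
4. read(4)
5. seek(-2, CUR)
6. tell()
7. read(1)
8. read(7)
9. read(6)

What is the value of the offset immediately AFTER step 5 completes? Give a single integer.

Answer: 15

Derivation:
After 1 (seek(-14, END)): offset=16
After 2 (seek(-5, CUR)): offset=11
After 3 (read(2)): returned '5J', offset=13
After 4 (read(4)): returned 'K399', offset=17
After 5 (seek(-2, CUR)): offset=15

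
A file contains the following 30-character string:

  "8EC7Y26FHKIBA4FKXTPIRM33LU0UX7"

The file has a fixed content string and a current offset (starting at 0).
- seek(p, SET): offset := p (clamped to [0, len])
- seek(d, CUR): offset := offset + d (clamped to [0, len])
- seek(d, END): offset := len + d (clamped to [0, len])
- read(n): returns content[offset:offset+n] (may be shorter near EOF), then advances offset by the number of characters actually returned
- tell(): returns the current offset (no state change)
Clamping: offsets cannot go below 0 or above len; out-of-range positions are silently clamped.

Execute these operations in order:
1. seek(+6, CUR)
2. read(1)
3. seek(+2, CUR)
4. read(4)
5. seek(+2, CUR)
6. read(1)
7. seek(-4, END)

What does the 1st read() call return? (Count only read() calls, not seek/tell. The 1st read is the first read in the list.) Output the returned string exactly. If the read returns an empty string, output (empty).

Answer: 6

Derivation:
After 1 (seek(+6, CUR)): offset=6
After 2 (read(1)): returned '6', offset=7
After 3 (seek(+2, CUR)): offset=9
After 4 (read(4)): returned 'KIBA', offset=13
After 5 (seek(+2, CUR)): offset=15
After 6 (read(1)): returned 'K', offset=16
After 7 (seek(-4, END)): offset=26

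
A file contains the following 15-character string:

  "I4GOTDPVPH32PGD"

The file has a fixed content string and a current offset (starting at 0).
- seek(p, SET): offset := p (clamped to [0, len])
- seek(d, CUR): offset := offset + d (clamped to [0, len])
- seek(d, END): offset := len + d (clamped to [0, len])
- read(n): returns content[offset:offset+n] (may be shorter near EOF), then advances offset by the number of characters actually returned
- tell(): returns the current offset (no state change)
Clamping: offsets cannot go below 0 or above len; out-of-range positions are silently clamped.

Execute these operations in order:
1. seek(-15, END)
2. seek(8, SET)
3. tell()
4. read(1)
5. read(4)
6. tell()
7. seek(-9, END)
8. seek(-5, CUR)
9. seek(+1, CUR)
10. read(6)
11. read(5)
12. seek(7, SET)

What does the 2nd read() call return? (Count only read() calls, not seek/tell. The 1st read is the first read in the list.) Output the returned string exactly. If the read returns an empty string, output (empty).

Answer: H32P

Derivation:
After 1 (seek(-15, END)): offset=0
After 2 (seek(8, SET)): offset=8
After 3 (tell()): offset=8
After 4 (read(1)): returned 'P', offset=9
After 5 (read(4)): returned 'H32P', offset=13
After 6 (tell()): offset=13
After 7 (seek(-9, END)): offset=6
After 8 (seek(-5, CUR)): offset=1
After 9 (seek(+1, CUR)): offset=2
After 10 (read(6)): returned 'GOTDPV', offset=8
After 11 (read(5)): returned 'PH32P', offset=13
After 12 (seek(7, SET)): offset=7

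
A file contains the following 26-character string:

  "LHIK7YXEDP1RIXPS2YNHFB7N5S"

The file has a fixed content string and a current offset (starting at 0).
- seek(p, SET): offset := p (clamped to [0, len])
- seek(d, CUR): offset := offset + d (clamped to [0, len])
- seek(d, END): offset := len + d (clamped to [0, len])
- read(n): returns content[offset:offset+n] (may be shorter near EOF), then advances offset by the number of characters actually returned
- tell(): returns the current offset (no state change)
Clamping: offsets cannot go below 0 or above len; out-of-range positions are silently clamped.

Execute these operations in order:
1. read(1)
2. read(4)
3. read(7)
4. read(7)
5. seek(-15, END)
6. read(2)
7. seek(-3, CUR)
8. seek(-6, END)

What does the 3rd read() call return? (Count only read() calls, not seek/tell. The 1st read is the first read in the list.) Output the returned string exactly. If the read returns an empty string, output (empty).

After 1 (read(1)): returned 'L', offset=1
After 2 (read(4)): returned 'HIK7', offset=5
After 3 (read(7)): returned 'YXEDP1R', offset=12
After 4 (read(7)): returned 'IXPS2YN', offset=19
After 5 (seek(-15, END)): offset=11
After 6 (read(2)): returned 'RI', offset=13
After 7 (seek(-3, CUR)): offset=10
After 8 (seek(-6, END)): offset=20

Answer: YXEDP1R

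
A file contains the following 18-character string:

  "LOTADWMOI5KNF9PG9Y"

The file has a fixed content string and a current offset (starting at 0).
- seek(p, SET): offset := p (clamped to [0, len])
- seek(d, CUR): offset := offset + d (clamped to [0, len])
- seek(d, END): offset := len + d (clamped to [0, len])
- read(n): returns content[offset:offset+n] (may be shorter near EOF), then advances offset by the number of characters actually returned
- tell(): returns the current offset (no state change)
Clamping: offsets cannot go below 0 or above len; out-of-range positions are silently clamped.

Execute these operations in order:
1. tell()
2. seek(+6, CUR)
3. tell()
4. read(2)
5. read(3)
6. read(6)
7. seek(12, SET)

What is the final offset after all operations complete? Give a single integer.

Answer: 12

Derivation:
After 1 (tell()): offset=0
After 2 (seek(+6, CUR)): offset=6
After 3 (tell()): offset=6
After 4 (read(2)): returned 'MO', offset=8
After 5 (read(3)): returned 'I5K', offset=11
After 6 (read(6)): returned 'NF9PG9', offset=17
After 7 (seek(12, SET)): offset=12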